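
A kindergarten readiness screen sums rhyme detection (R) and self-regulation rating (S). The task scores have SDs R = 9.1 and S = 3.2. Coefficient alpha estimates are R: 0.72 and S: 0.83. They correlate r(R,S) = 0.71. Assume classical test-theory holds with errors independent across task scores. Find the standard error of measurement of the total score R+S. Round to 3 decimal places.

Var(total) = 93.05 + 41.3504 = 134.4.
True-score variance = 68.1224 + 41.3504 = 109.473, so reliability = 0.8145.
Error variance = 134.4 − 109.473 = 24.9276; SEM = √24.9276 = 4.993.

4.993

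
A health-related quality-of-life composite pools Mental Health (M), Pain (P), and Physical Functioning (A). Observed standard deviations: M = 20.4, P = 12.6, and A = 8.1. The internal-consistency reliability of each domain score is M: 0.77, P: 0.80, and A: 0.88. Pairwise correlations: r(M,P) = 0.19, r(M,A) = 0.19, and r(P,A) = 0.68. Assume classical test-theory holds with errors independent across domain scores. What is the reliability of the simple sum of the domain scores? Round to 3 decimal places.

Var(M+P+A) = 20.4² + 12.6² + 8.1² + 2·[20.4·12.6·0.19 + 20.4·8.1·0.19 + 12.6·8.1·0.68] = 640.53 + 299.268 = 939.798.
With uncorrelated errors the cross-covariances are all true-score covariance, so they carry over unchanged; only the diagonal terms shrink to ρᵢσᵢ².
True-score variance = [20.4²·0.77 + 12.6²·0.80 + 8.1²·0.88] + 299.268 = 505.188 + 299.268 = 804.456.
Reliability = 804.456 / 939.798 = 0.856.

0.856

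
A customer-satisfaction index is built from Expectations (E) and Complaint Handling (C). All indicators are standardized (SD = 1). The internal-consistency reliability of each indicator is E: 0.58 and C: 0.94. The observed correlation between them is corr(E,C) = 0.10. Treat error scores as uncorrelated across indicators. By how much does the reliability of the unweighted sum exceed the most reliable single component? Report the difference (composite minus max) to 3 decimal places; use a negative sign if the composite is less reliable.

-0.158

Var(sum) = 2 + 0.2 = 2.2; true-score variance = 1.52 + 0.2 = 1.72; composite reliability = 0.7818.
Max component reliability = 0.9400.
Difference = 0.7818 − 0.9400 = -0.158.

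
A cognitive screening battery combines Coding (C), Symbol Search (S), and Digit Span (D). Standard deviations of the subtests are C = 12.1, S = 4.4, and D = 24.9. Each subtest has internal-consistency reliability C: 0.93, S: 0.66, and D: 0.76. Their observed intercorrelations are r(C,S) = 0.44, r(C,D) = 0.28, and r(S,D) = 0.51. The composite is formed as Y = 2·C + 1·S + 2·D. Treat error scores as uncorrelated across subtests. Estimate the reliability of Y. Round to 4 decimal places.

0.8423

Var(Y) = 2²·12.1² + 4.4² + 2²·24.9² + 2·[2·12.1·4.4·0.44 + 4·12.1·24.9·0.28 + 2·4.4·24.9·0.51] = 3085.04 + 992.094 = 4077.13.
Under uncorrelated errors the observed covariances equal the true-score covariances, so only the own-variance terms attenuate.
True-score variance = [2²·12.1²·0.93 + 4.4²·0.66 + 2²·24.9²·0.76] + 992.094 = 2442.25 + 992.094 = 3434.35.
Reliability = 3434.35 / 4077.13 = 0.8423.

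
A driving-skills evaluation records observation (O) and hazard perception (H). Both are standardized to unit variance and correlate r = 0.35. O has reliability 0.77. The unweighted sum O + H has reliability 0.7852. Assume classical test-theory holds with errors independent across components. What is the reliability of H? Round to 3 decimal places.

0.650

Var(O+H) = 2 + 2·0.35 = 2.700.
True-score variance = ρ_O + ρ_H + 2·0.35, so 0.7852 = (0.77 + ρ_H + 0.70) / 2.700.
ρ_H = 0.7852·2.700 − 0.77 − 0.70 = 0.650.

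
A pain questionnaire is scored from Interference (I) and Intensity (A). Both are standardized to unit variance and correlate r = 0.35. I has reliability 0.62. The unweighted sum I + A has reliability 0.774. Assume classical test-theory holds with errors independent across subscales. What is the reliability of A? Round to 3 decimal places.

0.770

Var(I+A) = 2 + 2·0.35 = 2.700.
True-score variance = ρ_I + ρ_A + 2·0.35, so 0.774 = (0.62 + ρ_A + 0.70) / 2.700.
ρ_A = 0.774·2.700 − 0.62 − 0.70 = 0.770.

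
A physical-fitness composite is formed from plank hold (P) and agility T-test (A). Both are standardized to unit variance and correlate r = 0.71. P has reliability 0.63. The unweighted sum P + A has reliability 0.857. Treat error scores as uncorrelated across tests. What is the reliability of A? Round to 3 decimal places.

Var(P+A) = 2 + 2·0.71 = 3.420.
True-score variance = ρ_P + ρ_A + 2·0.71, so 0.857 = (0.63 + ρ_A + 1.42) / 3.420.
ρ_A = 0.857·3.420 − 0.63 − 1.42 = 0.881.

0.881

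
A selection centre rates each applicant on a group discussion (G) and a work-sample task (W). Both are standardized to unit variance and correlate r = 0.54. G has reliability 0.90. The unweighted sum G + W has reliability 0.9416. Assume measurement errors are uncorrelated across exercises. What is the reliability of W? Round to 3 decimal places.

Var(G+W) = 2 + 2·0.54 = 3.080.
True-score variance = ρ_G + ρ_W + 2·0.54, so 0.9416 = (0.90 + ρ_W + 1.08) / 3.080.
ρ_W = 0.9416·3.080 − 0.90 − 1.08 = 0.920.

0.920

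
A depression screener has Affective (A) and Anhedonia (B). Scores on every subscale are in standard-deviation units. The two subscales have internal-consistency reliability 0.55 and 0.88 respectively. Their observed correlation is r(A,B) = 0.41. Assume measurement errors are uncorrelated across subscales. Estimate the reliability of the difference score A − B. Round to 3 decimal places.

Var(A−B) = 1 + 1 − 2·0.41 = 2 − 0.82 = 1.18.
Because errors are independent across components, Cov(Tᵢ,Tⱼ) = Cov(Xᵢ,Xⱼ); the off-diagonal part of the true-score variance is the same as above.
True-score variance = [0.55 + 0.88] − 0.82 = 1.43 − 0.82 = 0.61.
Reliability = 0.61 / 1.18 = 0.517.

0.517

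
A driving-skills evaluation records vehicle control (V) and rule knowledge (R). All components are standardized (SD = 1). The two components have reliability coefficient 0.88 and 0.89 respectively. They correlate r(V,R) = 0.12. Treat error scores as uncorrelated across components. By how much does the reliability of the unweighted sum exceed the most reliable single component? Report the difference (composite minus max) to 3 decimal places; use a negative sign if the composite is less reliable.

Var(sum) = 2 + 0.24 = 2.24; true-score variance = 1.77 + 0.24 = 2.01; composite reliability = 0.8973.
Max component reliability = 0.8900.
Difference = 0.8973 − 0.8900 = 0.007.

0.007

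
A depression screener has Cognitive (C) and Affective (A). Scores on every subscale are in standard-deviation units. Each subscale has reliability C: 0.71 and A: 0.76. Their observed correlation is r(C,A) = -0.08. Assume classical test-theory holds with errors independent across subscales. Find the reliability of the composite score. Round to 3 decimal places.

0.712

Var(C+A) = 2 + 2·[(-0.08)] = 2 − 0.16 = 1.84.
Because errors are independent across components, Cov(Tᵢ,Tⱼ) = Cov(Xᵢ,Xⱼ); the off-diagonal part of the true-score variance is the same as above.
True-score variance = [0.71 + 0.76] − 0.16 = 1.47 − 0.16 = 1.31.
Reliability = 1.31 / 1.84 = 0.712.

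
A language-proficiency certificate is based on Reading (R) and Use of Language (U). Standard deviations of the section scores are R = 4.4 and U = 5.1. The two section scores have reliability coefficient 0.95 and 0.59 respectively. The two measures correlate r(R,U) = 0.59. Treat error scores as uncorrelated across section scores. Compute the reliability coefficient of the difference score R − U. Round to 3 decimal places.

0.384

Var(R−U) = 4.4² + 5.1² − 2·4.4·5.1·0.59 = 45.37 − 26.4792 = 18.8908.
Under uncorrelated errors the observed covariances equal the true-score covariances, so only the own-variance terms attenuate.
True-score variance = [4.4²·0.95 + 5.1²·0.59] − 26.4792 = 33.7379 − 26.4792 = 7.2587.
Reliability = 7.2587 / 18.8908 = 0.384.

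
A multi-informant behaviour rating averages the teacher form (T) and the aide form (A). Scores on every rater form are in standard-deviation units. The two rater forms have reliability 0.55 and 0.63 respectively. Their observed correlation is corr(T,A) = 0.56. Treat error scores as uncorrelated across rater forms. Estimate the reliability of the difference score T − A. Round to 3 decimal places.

0.068

Var(T−A) = 1 + 1 − 2·0.56 = 2 − 1.12 = 0.88.
Because errors are independent across components, Cov(Tᵢ,Tⱼ) = Cov(Xᵢ,Xⱼ); the off-diagonal part of the true-score variance is the same as above.
True-score variance = [0.55 + 0.63] − 1.12 = 1.18 − 1.12 = 0.06.
Reliability = 0.06 / 0.88 = 0.068.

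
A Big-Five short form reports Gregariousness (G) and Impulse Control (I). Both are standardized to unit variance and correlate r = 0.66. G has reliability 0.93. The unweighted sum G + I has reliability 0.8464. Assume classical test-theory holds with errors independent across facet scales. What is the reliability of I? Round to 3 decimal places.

Var(G+I) = 2 + 2·0.66 = 3.320.
True-score variance = ρ_G + ρ_I + 2·0.66, so 0.8464 = (0.93 + ρ_I + 1.32) / 3.320.
ρ_I = 0.8464·3.320 − 0.93 − 1.32 = 0.560.

0.560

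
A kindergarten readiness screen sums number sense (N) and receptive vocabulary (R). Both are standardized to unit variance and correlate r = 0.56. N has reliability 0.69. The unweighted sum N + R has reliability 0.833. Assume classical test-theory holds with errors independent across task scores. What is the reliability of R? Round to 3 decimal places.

0.789

Var(N+R) = 2 + 2·0.56 = 3.120.
True-score variance = ρ_N + ρ_R + 2·0.56, so 0.833 = (0.69 + ρ_R + 1.12) / 3.120.
ρ_R = 0.833·3.120 − 0.69 − 1.12 = 0.789.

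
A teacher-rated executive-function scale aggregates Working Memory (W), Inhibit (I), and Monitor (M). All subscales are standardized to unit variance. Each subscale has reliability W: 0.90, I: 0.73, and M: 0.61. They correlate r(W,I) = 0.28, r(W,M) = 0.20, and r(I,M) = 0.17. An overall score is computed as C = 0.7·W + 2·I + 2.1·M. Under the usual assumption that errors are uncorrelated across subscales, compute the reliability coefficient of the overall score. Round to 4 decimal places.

Var(C) = 0.7² + 2² + 2.1² + 2·[1.4·0.28 + 1.47·0.20 + 4.2·0.17] = 8.9 + 2.8 = 11.7.
With uncorrelated errors the cross-covariances are all true-score covariance, so they carry over unchanged; only the diagonal terms shrink to ρᵢσᵢ².
True-score variance = [0.7²·0.90 + 2²·0.73 + 2.1²·0.61] + 2.8 = 6.0511 + 2.8 = 8.8511.
Reliability = 8.8511 / 11.7 = 0.7565.

0.7565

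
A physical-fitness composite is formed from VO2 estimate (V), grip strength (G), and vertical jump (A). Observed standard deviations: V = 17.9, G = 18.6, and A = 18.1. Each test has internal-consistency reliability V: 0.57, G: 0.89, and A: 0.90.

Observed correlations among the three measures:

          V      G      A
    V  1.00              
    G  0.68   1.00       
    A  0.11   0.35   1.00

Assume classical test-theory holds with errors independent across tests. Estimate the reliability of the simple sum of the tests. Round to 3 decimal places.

Var(V+G+A) = 17.9² + 18.6² + 18.1² + 2·[17.9·18.6·0.68 + 17.9·18.1·0.11 + 18.6·18.1·0.35] = 993.98 + 759.738 = 1753.72.
Because errors are independent across components, Cov(Tᵢ,Tⱼ) = Cov(Xᵢ,Xⱼ); the off-diagonal part of the true-score variance is the same as above.
True-score variance = [17.9²·0.57 + 18.6²·0.89 + 18.1²·0.90] + 759.738 = 785.387 + 759.738 = 1545.13.
Reliability = 1545.13 / 1753.72 = 0.881.

0.881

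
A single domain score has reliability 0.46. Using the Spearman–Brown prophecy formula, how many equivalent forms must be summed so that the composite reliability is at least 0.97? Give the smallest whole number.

38

k ≥ ρ*(1−ρ₁)/(ρ₁(1−ρ*)) = 0.97·0.54 / (0.46·0.03) = 37.957.
Smallest integer k = 38.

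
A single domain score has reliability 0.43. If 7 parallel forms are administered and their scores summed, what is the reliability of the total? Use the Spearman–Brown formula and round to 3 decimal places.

ρ_k = kρ / (1 + (k−1)ρ) = 7·0.43 / (1 + 6·0.43) = 3.010 / 3.580 = 0.841.

0.841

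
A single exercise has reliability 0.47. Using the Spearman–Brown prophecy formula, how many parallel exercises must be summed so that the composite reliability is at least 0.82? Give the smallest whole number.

6

k ≥ ρ*(1−ρ₁)/(ρ₁(1−ρ*)) = 0.82·0.53 / (0.47·0.18) = 5.137.
Smallest integer k = 6.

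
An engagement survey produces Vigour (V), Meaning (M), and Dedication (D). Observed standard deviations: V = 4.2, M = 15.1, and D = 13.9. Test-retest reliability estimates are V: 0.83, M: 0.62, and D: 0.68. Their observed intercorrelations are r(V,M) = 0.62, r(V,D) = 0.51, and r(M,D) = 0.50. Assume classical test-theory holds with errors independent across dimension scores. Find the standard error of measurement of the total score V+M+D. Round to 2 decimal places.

12.31

Var(total) = 438.86 + 348.078 = 786.938.
True-score variance = 287.39 + 348.078 = 635.469, so reliability = 0.8075.
Error variance = 786.938 − 635.469 = 151.47; SEM = √151.47 = 12.31.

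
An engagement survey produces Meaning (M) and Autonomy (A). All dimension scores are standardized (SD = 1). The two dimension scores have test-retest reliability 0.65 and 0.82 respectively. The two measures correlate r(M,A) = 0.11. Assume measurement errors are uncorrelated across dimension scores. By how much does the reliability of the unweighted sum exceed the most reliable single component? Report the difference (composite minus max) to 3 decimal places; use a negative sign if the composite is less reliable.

-0.059

Var(sum) = 2 + 0.22 = 2.22; true-score variance = 1.47 + 0.22 = 1.69; composite reliability = 0.7613.
Max component reliability = 0.8200.
Difference = 0.7613 − 0.8200 = -0.059.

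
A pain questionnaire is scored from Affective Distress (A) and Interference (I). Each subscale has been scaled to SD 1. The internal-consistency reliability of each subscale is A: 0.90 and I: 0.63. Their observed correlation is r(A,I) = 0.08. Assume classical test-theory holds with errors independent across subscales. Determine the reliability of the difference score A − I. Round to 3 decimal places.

0.745

Var(A−I) = 1 + 1 − 2·0.08 = 2 − 0.16 = 1.84.
Under uncorrelated errors the observed covariances equal the true-score covariances, so only the own-variance terms attenuate.
True-score variance = [0.90 + 0.63] − 0.16 = 1.53 − 0.16 = 1.37.
Reliability = 1.37 / 1.84 = 0.745.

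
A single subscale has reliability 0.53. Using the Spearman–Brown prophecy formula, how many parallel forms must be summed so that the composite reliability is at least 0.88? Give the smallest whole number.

7

k ≥ ρ*(1−ρ₁)/(ρ₁(1−ρ*)) = 0.88·0.47 / (0.53·0.12) = 6.503.
Smallest integer k = 7.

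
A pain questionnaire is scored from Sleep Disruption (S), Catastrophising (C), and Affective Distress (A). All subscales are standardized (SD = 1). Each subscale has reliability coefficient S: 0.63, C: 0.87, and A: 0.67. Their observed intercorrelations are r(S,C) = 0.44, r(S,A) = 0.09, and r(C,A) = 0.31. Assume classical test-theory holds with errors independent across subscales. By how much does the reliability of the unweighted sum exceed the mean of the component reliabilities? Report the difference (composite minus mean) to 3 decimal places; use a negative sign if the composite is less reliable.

Var(sum) = 3 + 1.68 = 4.68; true-score variance = 2.17 + 1.68 = 3.85; composite reliability = 0.8226.
Mean component reliability = 0.7233.
Difference = 0.8226 − 0.7233 = 0.099.

0.099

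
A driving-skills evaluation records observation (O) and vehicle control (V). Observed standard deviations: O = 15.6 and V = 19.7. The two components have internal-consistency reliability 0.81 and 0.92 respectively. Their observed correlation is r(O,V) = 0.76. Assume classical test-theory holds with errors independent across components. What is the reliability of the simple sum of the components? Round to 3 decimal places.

0.930

Var(O+V) = 15.6² + 19.7² + 2·[15.6·19.7·0.76] = 631.45 + 467.126 = 1098.58.
With uncorrelated errors the cross-covariances are all true-score covariance, so they carry over unchanged; only the diagonal terms shrink to ρᵢσᵢ².
True-score variance = [15.6²·0.81 + 19.7²·0.92] + 467.126 = 554.164 + 467.126 = 1021.29.
Reliability = 1021.29 / 1098.58 = 0.930.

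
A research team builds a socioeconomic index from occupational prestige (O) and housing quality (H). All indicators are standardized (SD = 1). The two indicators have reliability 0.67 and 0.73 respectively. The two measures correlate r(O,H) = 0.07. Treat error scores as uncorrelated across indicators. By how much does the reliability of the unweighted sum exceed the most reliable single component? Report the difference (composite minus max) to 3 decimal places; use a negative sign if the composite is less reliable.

Var(sum) = 2 + 0.14 = 2.14; true-score variance = 1.4 + 0.14 = 1.54; composite reliability = 0.7196.
Max component reliability = 0.7300.
Difference = 0.7196 − 0.7300 = -0.010.

-0.010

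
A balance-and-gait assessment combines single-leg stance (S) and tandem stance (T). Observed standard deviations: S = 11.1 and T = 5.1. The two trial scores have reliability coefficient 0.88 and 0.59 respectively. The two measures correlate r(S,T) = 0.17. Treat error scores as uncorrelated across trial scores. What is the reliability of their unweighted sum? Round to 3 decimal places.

0.849

Var(S+T) = 11.1² + 5.1² + 2·[11.1·5.1·0.17] = 149.22 + 19.2474 = 168.467.
With uncorrelated errors the cross-covariances are all true-score covariance, so they carry over unchanged; only the diagonal terms shrink to ρᵢσᵢ².
True-score variance = [11.1²·0.88 + 5.1²·0.59] + 19.2474 = 123.771 + 19.2474 = 143.018.
Reliability = 143.018 / 168.467 = 0.849.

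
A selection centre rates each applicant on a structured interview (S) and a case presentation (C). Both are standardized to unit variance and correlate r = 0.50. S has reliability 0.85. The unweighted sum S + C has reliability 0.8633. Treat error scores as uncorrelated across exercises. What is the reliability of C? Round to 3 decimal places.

0.740

Var(S+C) = 2 + 2·0.50 = 3.000.
True-score variance = ρ_S + ρ_C + 2·0.50, so 0.8633 = (0.85 + ρ_C + 1.00) / 3.000.
ρ_C = 0.8633·3.000 − 0.85 − 1.00 = 0.740.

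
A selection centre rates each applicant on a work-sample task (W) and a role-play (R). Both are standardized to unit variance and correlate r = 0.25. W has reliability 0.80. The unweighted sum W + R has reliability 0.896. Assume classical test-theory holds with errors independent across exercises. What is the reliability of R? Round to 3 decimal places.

Var(W+R) = 2 + 2·0.25 = 2.500.
True-score variance = ρ_W + ρ_R + 2·0.25, so 0.896 = (0.80 + ρ_R + 0.50) / 2.500.
ρ_R = 0.896·2.500 − 0.80 − 0.50 = 0.940.

0.940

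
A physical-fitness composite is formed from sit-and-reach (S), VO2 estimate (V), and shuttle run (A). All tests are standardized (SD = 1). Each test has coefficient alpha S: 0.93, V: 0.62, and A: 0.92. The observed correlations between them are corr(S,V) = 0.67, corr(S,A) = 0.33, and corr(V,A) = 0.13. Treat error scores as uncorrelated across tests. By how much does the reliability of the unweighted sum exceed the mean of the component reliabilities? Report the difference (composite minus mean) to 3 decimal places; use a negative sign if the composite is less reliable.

0.076

Var(sum) = 3 + 2.26 = 5.26; true-score variance = 2.47 + 2.26 = 4.73; composite reliability = 0.8992.
Mean component reliability = 0.8233.
Difference = 0.8992 − 0.8233 = 0.076.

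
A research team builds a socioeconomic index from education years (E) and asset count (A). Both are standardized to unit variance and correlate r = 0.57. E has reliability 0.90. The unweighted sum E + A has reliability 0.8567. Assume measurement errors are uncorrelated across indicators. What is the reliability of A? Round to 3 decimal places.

0.650

Var(E+A) = 2 + 2·0.57 = 3.140.
True-score variance = ρ_E + ρ_A + 2·0.57, so 0.8567 = (0.90 + ρ_A + 1.14) / 3.140.
ρ_A = 0.8567·3.140 − 0.90 − 1.14 = 0.650.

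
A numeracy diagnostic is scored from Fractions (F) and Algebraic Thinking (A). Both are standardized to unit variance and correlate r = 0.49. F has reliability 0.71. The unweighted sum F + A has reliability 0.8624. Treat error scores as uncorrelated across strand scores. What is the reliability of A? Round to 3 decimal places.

Var(F+A) = 2 + 2·0.49 = 2.980.
True-score variance = ρ_F + ρ_A + 2·0.49, so 0.8624 = (0.71 + ρ_A + 0.98) / 2.980.
ρ_A = 0.8624·2.980 − 0.71 − 0.98 = 0.880.

0.880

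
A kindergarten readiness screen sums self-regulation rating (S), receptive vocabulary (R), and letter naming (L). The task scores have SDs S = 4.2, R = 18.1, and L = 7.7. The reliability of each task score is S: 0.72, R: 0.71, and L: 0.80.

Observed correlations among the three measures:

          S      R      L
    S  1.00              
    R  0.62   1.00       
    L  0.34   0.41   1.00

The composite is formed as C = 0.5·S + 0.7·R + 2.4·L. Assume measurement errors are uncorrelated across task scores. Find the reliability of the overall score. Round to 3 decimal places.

0.847

Var(C) = 0.5²·4.2² + 0.7²·18.1² + 2.4²·7.7² + 2·[0.35·4.2·18.1·0.62 + 1.2·4.2·7.7·0.34 + 1.68·18.1·7.7·0.41] = 506.449 + 251.378 = 757.828.
Because errors are independent across components, Cov(Tᵢ,Tⱼ) = Cov(Xᵢ,Xⱼ); the off-diagonal part of the true-score variance is the same as above.
True-score variance = [0.5²·4.2²·0.72 + 0.7²·18.1²·0.71 + 2.4²·7.7²·0.80] + 251.378 = 390.359 + 251.378 = 641.737.
Reliability = 641.737 / 757.828 = 0.847.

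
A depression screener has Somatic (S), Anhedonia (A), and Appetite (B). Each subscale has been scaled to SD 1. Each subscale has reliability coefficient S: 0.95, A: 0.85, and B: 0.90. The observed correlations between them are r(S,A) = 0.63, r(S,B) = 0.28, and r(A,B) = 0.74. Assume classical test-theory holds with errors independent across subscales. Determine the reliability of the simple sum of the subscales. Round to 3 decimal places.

0.952

Var(S+A+B) = 3 + 2·[0.63 + 0.28 + 0.74] = 3 + 3.3 = 6.3.
With uncorrelated errors the cross-covariances are all true-score covariance, so they carry over unchanged; only the diagonal terms shrink to ρᵢσᵢ².
True-score variance = [0.95 + 0.85 + 0.90] + 3.3 = 2.7 + 3.3 = 6.
Reliability = 6 / 6.3 = 0.952.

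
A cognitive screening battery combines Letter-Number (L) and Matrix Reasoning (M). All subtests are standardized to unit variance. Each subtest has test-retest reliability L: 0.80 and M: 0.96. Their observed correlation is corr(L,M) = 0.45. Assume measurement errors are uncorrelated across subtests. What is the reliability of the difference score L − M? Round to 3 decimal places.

Var(L−M) = 1 + 1 − 2·0.45 = 2 − 0.9 = 1.1.
Because errors are independent across components, Cov(Tᵢ,Tⱼ) = Cov(Xᵢ,Xⱼ); the off-diagonal part of the true-score variance is the same as above.
True-score variance = [0.80 + 0.96] − 0.9 = 1.76 − 0.9 = 0.86.
Reliability = 0.86 / 1.1 = 0.782.

0.782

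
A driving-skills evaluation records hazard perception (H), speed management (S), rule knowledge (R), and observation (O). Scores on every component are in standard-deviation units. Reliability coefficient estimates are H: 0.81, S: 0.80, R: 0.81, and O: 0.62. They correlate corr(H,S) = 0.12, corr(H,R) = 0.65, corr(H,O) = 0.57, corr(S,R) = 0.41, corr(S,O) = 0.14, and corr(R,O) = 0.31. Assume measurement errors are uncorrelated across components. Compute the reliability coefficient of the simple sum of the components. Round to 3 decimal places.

0.886

Var(H+S+R+O) = 4 + 2·[0.12 + 0.65 + 0.57 + 0.41 + 0.14 + 0.31] = 4 + 4.4 = 8.4.
Under uncorrelated errors the observed covariances equal the true-score covariances, so only the own-variance terms attenuate.
True-score variance = [0.81 + 0.80 + 0.81 + 0.62] + 4.4 = 3.04 + 4.4 = 7.44.
Reliability = 7.44 / 8.4 = 0.886.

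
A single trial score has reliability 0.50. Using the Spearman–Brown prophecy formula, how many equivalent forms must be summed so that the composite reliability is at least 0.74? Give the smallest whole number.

k ≥ ρ*(1−ρ₁)/(ρ₁(1−ρ*)) = 0.74·0.50 / (0.50·0.26) = 2.846.
Smallest integer k = 3.

3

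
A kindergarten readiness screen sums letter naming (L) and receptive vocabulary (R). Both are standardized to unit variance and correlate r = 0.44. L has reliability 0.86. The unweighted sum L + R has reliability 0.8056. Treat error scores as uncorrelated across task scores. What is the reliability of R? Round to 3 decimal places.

0.580

Var(L+R) = 2 + 2·0.44 = 2.880.
True-score variance = ρ_L + ρ_R + 2·0.44, so 0.8056 = (0.86 + ρ_R + 0.88) / 2.880.
ρ_R = 0.8056·2.880 − 0.86 − 0.88 = 0.580.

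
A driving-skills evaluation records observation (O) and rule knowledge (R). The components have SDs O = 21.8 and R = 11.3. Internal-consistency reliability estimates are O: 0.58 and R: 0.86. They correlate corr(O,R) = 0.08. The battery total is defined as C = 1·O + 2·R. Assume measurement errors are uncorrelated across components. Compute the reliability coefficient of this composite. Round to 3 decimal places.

Var(C) = 21.8² + 2²·11.3² + 2·[2·21.8·11.3·0.08] = 986 + 78.8288 = 1064.83.
Because errors are independent across components, Cov(Tᵢ,Tⱼ) = Cov(Xᵢ,Xⱼ); the off-diagonal part of the true-score variance is the same as above.
True-score variance = [21.8²·0.58 + 2²·11.3²·0.86] + 78.8288 = 714.893 + 78.8288 = 793.722.
Reliability = 793.722 / 1064.83 = 0.745.

0.745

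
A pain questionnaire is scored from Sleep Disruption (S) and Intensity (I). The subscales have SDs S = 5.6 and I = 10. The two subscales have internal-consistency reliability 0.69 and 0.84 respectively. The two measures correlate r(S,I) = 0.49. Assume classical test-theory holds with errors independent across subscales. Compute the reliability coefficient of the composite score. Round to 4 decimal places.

0.8619

Var(S+I) = 5.6² + 10² + 2·[5.6·10·0.49] = 131.36 + 54.88 = 186.24.
Under uncorrelated errors the observed covariances equal the true-score covariances, so only the own-variance terms attenuate.
True-score variance = [5.6²·0.69 + 10²·0.84] + 54.88 = 105.638 + 54.88 = 160.518.
Reliability = 160.518 / 186.24 = 0.8619.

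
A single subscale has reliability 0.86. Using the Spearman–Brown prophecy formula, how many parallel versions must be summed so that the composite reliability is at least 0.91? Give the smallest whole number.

2

k ≥ ρ*(1−ρ₁)/(ρ₁(1−ρ*)) = 0.91·0.14 / (0.86·0.09) = 1.646.
Smallest integer k = 2.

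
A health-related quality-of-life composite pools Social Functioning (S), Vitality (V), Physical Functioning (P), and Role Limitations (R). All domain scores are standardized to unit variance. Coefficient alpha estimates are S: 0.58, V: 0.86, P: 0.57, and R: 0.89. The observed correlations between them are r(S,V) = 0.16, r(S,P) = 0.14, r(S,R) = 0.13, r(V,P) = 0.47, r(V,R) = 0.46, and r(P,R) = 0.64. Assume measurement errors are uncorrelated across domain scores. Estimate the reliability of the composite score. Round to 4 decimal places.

0.8625

Var(S+V+P+R) = 4 + 2·[0.16 + 0.14 + 0.13 + 0.47 + 0.46 + 0.64] = 4 + 4 = 8.
Because errors are independent across components, Cov(Tᵢ,Tⱼ) = Cov(Xᵢ,Xⱼ); the off-diagonal part of the true-score variance is the same as above.
True-score variance = [0.58 + 0.86 + 0.57 + 0.89] + 4 = 2.9 + 4 = 6.9.
Reliability = 6.9 / 8 = 0.8625.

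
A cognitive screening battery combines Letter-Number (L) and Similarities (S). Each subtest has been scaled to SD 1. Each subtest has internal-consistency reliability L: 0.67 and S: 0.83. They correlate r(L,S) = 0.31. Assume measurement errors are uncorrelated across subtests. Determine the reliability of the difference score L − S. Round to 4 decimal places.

Var(L−S) = 1 + 1 − 2·0.31 = 2 − 0.62 = 1.38.
With uncorrelated errors the cross-covariances are all true-score covariance, so they carry over unchanged; only the diagonal terms shrink to ρᵢσᵢ².
True-score variance = [0.67 + 0.83] − 0.62 = 1.5 − 0.62 = 0.88.
Reliability = 0.88 / 1.38 = 0.6377.

0.6377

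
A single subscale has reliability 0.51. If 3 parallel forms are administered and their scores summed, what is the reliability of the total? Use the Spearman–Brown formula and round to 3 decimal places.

ρ_k = kρ / (1 + (k−1)ρ) = 3·0.51 / (1 + 2·0.51) = 1.530 / 2.020 = 0.757.

0.757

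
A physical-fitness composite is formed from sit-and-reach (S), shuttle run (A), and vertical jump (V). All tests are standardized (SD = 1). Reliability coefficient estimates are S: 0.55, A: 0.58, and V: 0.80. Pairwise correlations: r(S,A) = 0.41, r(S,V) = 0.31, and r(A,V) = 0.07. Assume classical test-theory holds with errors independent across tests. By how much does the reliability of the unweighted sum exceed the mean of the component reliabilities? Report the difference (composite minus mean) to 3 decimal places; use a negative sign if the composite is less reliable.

0.123

Var(sum) = 3 + 1.58 = 4.58; true-score variance = 1.93 + 1.58 = 3.51; composite reliability = 0.7664.
Mean component reliability = 0.6433.
Difference = 0.7664 − 0.6433 = 0.123.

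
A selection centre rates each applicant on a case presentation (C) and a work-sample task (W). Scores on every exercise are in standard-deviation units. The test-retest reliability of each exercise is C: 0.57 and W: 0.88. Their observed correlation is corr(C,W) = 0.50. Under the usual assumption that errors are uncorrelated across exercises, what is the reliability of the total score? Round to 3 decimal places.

Var(C+W) = 2 + 2·[0.50] = 2 + 1 = 3.
With uncorrelated errors the cross-covariances are all true-score covariance, so they carry over unchanged; only the diagonal terms shrink to ρᵢσᵢ².
True-score variance = [0.57 + 0.88] + 1 = 1.45 + 1 = 2.45.
Reliability = 2.45 / 3 = 0.817.

0.817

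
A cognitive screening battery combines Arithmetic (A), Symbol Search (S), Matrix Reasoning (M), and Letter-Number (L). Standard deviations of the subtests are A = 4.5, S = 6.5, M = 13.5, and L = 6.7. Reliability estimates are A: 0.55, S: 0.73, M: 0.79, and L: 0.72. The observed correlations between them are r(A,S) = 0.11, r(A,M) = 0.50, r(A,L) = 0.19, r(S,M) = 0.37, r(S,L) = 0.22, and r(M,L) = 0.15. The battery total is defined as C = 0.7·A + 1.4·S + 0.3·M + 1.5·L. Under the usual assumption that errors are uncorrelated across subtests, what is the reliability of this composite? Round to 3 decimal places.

Var(C) = 0.7²·4.5² + 1.4²·6.5² + 0.3²·13.5² + 1.5²·6.7² + 2·[0.98·4.5·6.5·0.11 + 0.21·4.5·13.5·0.50 + 1.05·4.5·6.7·0.19 + 0.42·6.5·13.5·0.37 + 2.1·6.5·6.7·0.22 + 0.45·13.5·6.7·0.15] = 210.137 + 110.817 = 320.955.
With uncorrelated errors the cross-covariances are all true-score covariance, so they carry over unchanged; only the diagonal terms shrink to ρᵢσᵢ².
True-score variance = [0.7²·4.5²·0.55 + 1.4²·6.5²·0.73 + 0.3²·13.5²·0.79 + 1.5²·6.7²·0.72] + 110.817 = 151.588 + 110.817 = 262.406.
Reliability = 262.406 / 320.955 = 0.818.

0.818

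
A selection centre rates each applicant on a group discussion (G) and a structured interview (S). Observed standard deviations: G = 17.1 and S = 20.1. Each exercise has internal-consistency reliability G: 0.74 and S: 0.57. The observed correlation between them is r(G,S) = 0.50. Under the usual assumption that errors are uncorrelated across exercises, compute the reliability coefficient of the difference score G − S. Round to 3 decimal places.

Var(G−S) = 17.1² + 20.1² − 2·17.1·20.1·0.50 = 696.42 − 343.71 = 352.71.
Because errors are independent across components, Cov(Tᵢ,Tⱼ) = Cov(Xᵢ,Xⱼ); the off-diagonal part of the true-score variance is the same as above.
True-score variance = [17.1²·0.74 + 20.1²·0.57] − 343.71 = 446.669 − 343.71 = 102.959.
Reliability = 102.959 / 352.71 = 0.292.

0.292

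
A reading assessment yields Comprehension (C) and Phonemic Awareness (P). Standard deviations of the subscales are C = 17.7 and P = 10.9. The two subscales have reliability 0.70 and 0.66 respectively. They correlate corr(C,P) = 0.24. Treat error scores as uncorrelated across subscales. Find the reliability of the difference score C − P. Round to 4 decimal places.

0.6042

Var(C−P) = 17.7² + 10.9² − 2·17.7·10.9·0.24 = 432.1 − 92.6064 = 339.494.
Because errors are independent across components, Cov(Tᵢ,Tⱼ) = Cov(Xᵢ,Xⱼ); the off-diagonal part of the true-score variance is the same as above.
True-score variance = [17.7²·0.70 + 10.9²·0.66] − 92.6064 = 297.718 − 92.6064 = 205.111.
Reliability = 205.111 / 339.494 = 0.6042.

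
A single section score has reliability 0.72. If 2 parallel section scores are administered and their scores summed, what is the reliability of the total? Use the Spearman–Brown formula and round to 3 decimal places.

ρ_k = kρ / (1 + (k−1)ρ) = 2·0.72 / (1 + 1·0.72) = 1.440 / 1.720 = 0.837.

0.837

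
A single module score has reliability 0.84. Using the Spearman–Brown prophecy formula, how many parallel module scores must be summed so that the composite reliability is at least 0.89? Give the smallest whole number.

k ≥ ρ*(1−ρ₁)/(ρ₁(1−ρ*)) = 0.89·0.16 / (0.84·0.11) = 1.541.
Smallest integer k = 2.

2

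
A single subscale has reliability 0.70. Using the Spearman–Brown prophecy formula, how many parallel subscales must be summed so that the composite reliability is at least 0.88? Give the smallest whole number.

k ≥ ρ*(1−ρ₁)/(ρ₁(1−ρ*)) = 0.88·0.30 / (0.70·0.12) = 3.143.
Smallest integer k = 4.

4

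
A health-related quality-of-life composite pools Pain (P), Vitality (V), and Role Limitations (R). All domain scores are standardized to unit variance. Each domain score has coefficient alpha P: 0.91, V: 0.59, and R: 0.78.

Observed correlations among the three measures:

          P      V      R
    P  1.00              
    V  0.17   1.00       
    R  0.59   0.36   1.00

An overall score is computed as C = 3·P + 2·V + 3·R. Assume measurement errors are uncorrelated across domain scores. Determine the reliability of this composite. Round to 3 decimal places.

Var(C) = 3² + 2² + 3² + 2·[6·0.17 + 9·0.59 + 6·0.36] = 22 + 16.98 = 38.98.
Under uncorrelated errors the observed covariances equal the true-score covariances, so only the own-variance terms attenuate.
True-score variance = [3²·0.91 + 2²·0.59 + 3²·0.78] + 16.98 = 17.57 + 16.98 = 34.55.
Reliability = 34.55 / 38.98 = 0.886.

0.886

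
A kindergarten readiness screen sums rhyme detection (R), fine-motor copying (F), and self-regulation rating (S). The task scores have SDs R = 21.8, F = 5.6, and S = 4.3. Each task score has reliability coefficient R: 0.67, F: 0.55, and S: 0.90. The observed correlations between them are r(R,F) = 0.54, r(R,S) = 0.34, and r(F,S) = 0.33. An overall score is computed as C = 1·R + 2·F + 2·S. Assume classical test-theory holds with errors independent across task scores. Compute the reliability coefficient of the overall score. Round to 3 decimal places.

0.805

Var(C) = 21.8² + 2²·5.6² + 2²·4.3² + 2·[2·21.8·5.6·0.54 + 2·21.8·4.3·0.34 + 4·5.6·4.3·0.33] = 674.64 + 454.75 = 1129.39.
Under uncorrelated errors the observed covariances equal the true-score covariances, so only the own-variance terms attenuate.
True-score variance = [21.8²·0.67 + 2²·5.6²·0.55 + 2²·4.3²·0.90] + 454.75 = 453.967 + 454.75 = 908.717.
Reliability = 908.717 / 1129.39 = 0.805.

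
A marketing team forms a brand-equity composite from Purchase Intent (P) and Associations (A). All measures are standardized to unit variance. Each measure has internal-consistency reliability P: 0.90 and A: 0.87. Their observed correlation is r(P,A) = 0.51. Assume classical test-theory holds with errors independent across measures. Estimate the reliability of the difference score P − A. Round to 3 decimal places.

0.765

Var(P−A) = 1 + 1 − 2·0.51 = 2 − 1.02 = 0.98.
Under uncorrelated errors the observed covariances equal the true-score covariances, so only the own-variance terms attenuate.
True-score variance = [0.90 + 0.87] − 1.02 = 1.77 − 1.02 = 0.75.
Reliability = 0.75 / 0.98 = 0.765.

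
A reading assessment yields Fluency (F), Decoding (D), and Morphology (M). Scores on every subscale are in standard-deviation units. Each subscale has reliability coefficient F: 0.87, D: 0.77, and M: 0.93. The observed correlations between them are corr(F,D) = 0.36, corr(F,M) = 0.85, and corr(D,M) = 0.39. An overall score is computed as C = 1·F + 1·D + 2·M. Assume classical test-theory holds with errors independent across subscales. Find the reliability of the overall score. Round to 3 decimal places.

0.945

Var(C) = 1 + 1 + 2² + 2·[0.36 + 2·0.85 + 2·0.39] = 6 + 5.68 = 11.68.
Because errors are independent across components, Cov(Tᵢ,Tⱼ) = Cov(Xᵢ,Xⱼ); the off-diagonal part of the true-score variance is the same as above.
True-score variance = [0.87 + 0.77 + 2²·0.93] + 5.68 = 5.36 + 5.68 = 11.04.
Reliability = 11.04 / 11.68 = 0.945.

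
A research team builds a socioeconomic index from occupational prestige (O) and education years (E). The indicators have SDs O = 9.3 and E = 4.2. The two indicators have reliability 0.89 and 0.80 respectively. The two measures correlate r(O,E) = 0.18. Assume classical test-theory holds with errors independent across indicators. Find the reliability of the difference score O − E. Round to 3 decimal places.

0.855

Var(O−E) = 9.3² + 4.2² − 2·9.3·4.2·0.18 = 104.13 − 14.0616 = 90.0684.
Under uncorrelated errors the observed covariances equal the true-score covariances, so only the own-variance terms attenuate.
True-score variance = [9.3²·0.89 + 4.2²·0.80] − 14.0616 = 91.0881 − 14.0616 = 77.0265.
Reliability = 77.0265 / 90.0684 = 0.855.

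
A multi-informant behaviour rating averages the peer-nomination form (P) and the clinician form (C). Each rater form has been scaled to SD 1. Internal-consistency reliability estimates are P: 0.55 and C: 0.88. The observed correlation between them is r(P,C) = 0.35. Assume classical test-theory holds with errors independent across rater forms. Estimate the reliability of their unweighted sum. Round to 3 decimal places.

0.789

Var(P+C) = 2 + 2·[0.35] = 2 + 0.7 = 2.7.
Under uncorrelated errors the observed covariances equal the true-score covariances, so only the own-variance terms attenuate.
True-score variance = [0.55 + 0.88] + 0.7 = 1.43 + 0.7 = 2.13.
Reliability = 2.13 / 2.7 = 0.789.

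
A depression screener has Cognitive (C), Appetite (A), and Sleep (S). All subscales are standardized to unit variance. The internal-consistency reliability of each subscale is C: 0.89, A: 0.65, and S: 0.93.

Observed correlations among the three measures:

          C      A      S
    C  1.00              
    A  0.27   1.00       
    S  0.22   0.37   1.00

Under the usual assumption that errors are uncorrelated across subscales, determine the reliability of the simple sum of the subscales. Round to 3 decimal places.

0.888

Var(C+A+S) = 3 + 2·[0.27 + 0.22 + 0.37] = 3 + 1.72 = 4.72.
Because errors are independent across components, Cov(Tᵢ,Tⱼ) = Cov(Xᵢ,Xⱼ); the off-diagonal part of the true-score variance is the same as above.
True-score variance = [0.89 + 0.65 + 0.93] + 1.72 = 2.47 + 1.72 = 4.19.
Reliability = 4.19 / 4.72 = 0.888.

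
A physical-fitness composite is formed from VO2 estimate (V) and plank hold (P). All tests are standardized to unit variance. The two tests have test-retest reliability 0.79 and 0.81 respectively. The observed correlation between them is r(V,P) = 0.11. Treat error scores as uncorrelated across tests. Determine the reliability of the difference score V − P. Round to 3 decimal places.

Var(V−P) = 1 + 1 − 2·0.11 = 2 − 0.22 = 1.78.
With uncorrelated errors the cross-covariances are all true-score covariance, so they carry over unchanged; only the diagonal terms shrink to ρᵢσᵢ².
True-score variance = [0.79 + 0.81] − 0.22 = 1.6 − 0.22 = 1.38.
Reliability = 1.38 / 1.78 = 0.775.

0.775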